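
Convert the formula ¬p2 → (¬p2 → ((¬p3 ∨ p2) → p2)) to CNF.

p2 ∨ p3

¬p2 → (¬p2 → ((¬p3 ∨ p2) → p2))
⇔ ¬¬p2 ∨ (¬p2 → ((¬p3 ∨ p2) → p2))
⇔ ¬¬p2 ∨ ¬¬p2 ∨ ((¬p3 ∨ p2) → p2)
⇔ ¬¬p2 ∨ ¬¬p2 ∨ ¬(¬p3 ∨ p2) ∨ p2
⇔ p2 ∨ ¬¬p2 ∨ ¬(¬p3 ∨ p2) ∨ p2
⇔ p2 ∨ p2 ∨ ¬(¬p3 ∨ p2) ∨ p2
⇔ p2 ∨ p2 ∨ (¬¬p3 ∧ ¬p2) ∨ p2
⇔ p2 ∨ p2 ∨ (p3 ∧ ¬p2) ∨ p2
⇔ (p2 ∨ p2 ∨ p3 ∨ p2) ∧ (p2 ∨ p2 ∨ ¬p2 ∨ p2)
⇔ p2 ∨ p3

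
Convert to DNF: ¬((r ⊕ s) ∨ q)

¬((r ⊕ s) ∨ q)
≡ ¬((r ∧ ¬s) ∨ (¬r ∧ s) ∨ q)
≡ ¬(r ∧ ¬s) ∧ ¬(¬r ∧ s) ∧ ¬q
≡ (¬r ∨ ¬¬s) ∧ ¬(¬r ∧ s) ∧ ¬q
≡ (¬r ∨ s) ∧ ¬(¬r ∧ s) ∧ ¬q
≡ (¬r ∨ s) ∧ (¬¬r ∨ ¬s) ∧ ¬q
≡ (¬r ∨ s) ∧ (r ∨ ¬s) ∧ ¬q
≡ (¬r ∧ r ∧ ¬q) ∨ (¬r ∧ ¬s ∧ ¬q) ∨ (s ∧ r ∧ ¬q) ∨ (s ∧ ¬s ∧ ¬q)
≡ (¬r ∧ ¬s ∧ ¬q) ∨ (s ∧ r ∧ ¬q)

(¬r ∧ ¬s ∧ ¬q) ∨ (s ∧ r ∧ ¬q)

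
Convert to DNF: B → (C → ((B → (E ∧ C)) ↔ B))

¬B ∨ ¬C ∨ (B ∧ E ∧ C)

B → (C → ((B → (E ∧ C)) ↔ B))
≡ ¬B ∨ (C → ((B → (E ∧ C)) ↔ B))   [eliminate →]
≡ ¬B ∨ ¬C ∨ ((B → (E ∧ C)) ↔ B)   [eliminate →]
≡ ¬B ∨ ¬C ∨ (((B → (E ∧ C)) → B) ∧ (B → (B → (E ∧ C))))   [eliminate ↔]
≡ ¬B ∨ ¬C ∨ ((¬(B → (E ∧ C)) ∨ B) ∧ (B → (B → (E ∧ C))))   [eliminate →]
≡ ¬B ∨ ¬C ∨ ((¬(¬B ∨ (E ∧ C)) ∨ B) ∧ (B → (B → (E ∧ C))))   [eliminate →]
≡ ¬B ∨ ¬C ∨ ((¬(¬B ∨ (E ∧ C)) ∨ B) ∧ (¬B ∨ (B → (E ∧ C))))   [eliminate →]
≡ ¬B ∨ ¬C ∨ ((¬(¬B ∨ (E ∧ C)) ∨ B) ∧ (¬B ∨ ¬B ∨ (E ∧ C)))   [eliminate →]
≡ ¬B ∨ ¬C ∨ (((¬¬B ∧ ¬(E ∧ C)) ∨ B) ∧ (¬B ∨ ¬B ∨ (E ∧ C)))   [De Morgan]
≡ ¬B ∨ ¬C ∨ (((B ∧ ¬(E ∧ C)) ∨ B) ∧ (¬B ∨ ¬B ∨ (E ∧ C)))   [double negation]
≡ ¬B ∨ ¬C ∨ (((B ∧ (¬E ∨ ¬C)) ∨ B) ∧ (¬B ∨ ¬B ∨ (E ∧ C)))   [De Morgan]
≡ ¬B ∨ ¬C ∨ (B ∧ ¬E ∧ ¬B) ∨ (B ∧ ¬E ∧ ¬B) ∨ (B ∧ ¬E ∧ E ∧ C) ∨ (B ∧ ¬C ∧ ¬B) ∨ (B ∧ ¬C ∧ ¬B) ∨ (B ∧ ¬C ∧ E ∧ C) ∨ (B ∧ ¬B) ∨ (B ∧ ¬B) ∨ (B ∧ E ∧ C)   [distribute ∧ over ∨]
≡ ¬B ∨ ¬C ∨ (B ∧ E ∧ C)   [simplify]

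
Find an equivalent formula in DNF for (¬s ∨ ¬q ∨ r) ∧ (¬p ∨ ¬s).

(¬s ∨ ¬q ∨ r) ∧ (¬p ∨ ¬s)
≡ (¬s ∧ ¬p) ∨ (¬s ∧ ¬s) ∨ (¬q ∧ ¬p) ∨ (¬q ∧ ¬s) ∨ (r ∧ ¬p) ∨ (r ∧ ¬s)   [distribute ∧ over ∨]
≡ ¬s ∨ (¬q ∧ ¬p) ∨ (r ∧ ¬p)   [simplify]

¬s ∨ (¬q ∧ ¬p) ∨ (r ∧ ¬p)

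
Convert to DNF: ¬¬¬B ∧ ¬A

¬¬¬B ∧ ¬A
⇔ ¬B ∧ ¬A   [double negation]

¬B ∧ ¬A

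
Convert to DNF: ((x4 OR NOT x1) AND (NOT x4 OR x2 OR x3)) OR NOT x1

(x4 AND x2) OR (x4 AND x3) OR NOT x1

((x4 OR NOT x1) AND (NOT x4 OR x2 OR x3)) OR NOT x1
≡ (x4 AND NOT x4) OR (x4 AND x2) OR (x4 AND x3) OR (NOT x1 AND NOT x4) OR (NOT x1 AND x2) OR (NOT x1 AND x3) OR NOT x1   [distribute AND over OR]
≡ (x4 AND x2) OR (x4 AND x3) OR NOT x1   [simplify]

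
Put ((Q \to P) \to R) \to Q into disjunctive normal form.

((Q \to P) \to R) \to Q
⇔ \lnot ((Q \to P) \to R) \lor Q   (eliminate \to)
⇔ \lnot (\lnot (Q \to P) \lor R) \lor Q   (eliminate \to)
⇔ \lnot (\lnot (\lnot Q \lor P) \lor R) \lor Q   (eliminate \to)
⇔ (\lnot \lnot (\lnot Q \lor P) \land \lnot R) \lor Q   (De Morgan)
⇔ ((\lnot Q \lor P) \land \lnot R) \lor Q   (double negation)
⇔ (\lnot Q \land \lnot R) \lor (P \land \lnot R) \lor Q   (distribute \land over \lor)

(\lnot Q \land \lnot R) \lor (P \land \lnot R) \lor Q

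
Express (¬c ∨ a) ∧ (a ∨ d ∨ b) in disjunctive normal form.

(¬c ∨ a) ∧ (a ∨ d ∨ b)
= (¬c ∧ a) ∨ (¬c ∧ d) ∨ (¬c ∧ b) ∨ (a ∧ a) ∨ (a ∧ d) ∨ (a ∧ b)   (distribute ∧ over ∨)
= (¬c ∧ d) ∨ (¬c ∧ b) ∨ a   (simplify)

(¬c ∧ d) ∨ (¬c ∧ b) ∨ a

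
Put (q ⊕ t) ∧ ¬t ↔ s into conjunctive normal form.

(¬q ∨ t ∨ s) ∧ (¬s ∨ q ∨ t) ∧ (¬s ∨ ¬t)

(q ⊕ t) ∧ ¬t ↔ s
≡ ((q ⊕ t) ∧ ¬t → s) ∧ (s → (q ⊕ t) ∧ ¬t)
≡ (¬((q ⊕ t) ∧ ¬t) ∨ s) ∧ (s → (q ⊕ t) ∧ ¬t)
≡ (¬((q ∨ t) ∧ ¬(q ∧ t) ∧ ¬t) ∨ s) ∧ (s → (q ⊕ t) ∧ ¬t)
≡ (¬((q ∨ t) ∧ ¬(q ∧ t) ∧ ¬t) ∨ s) ∧ (¬s ∨ (q ⊕ t) ∧ ¬t)
≡ (¬((q ∨ t) ∧ ¬(q ∧ t) ∧ ¬t) ∨ s) ∧ (¬s ∨ (q ∨ t) ∧ ¬(q ∧ t) ∧ ¬t)
≡ (¬(q ∨ t) ∨ ¬¬(q ∧ t) ∨ ¬¬t ∨ s) ∧ (¬s ∨ (q ∨ t) ∧ ¬(q ∧ t) ∧ ¬t)
≡ (¬q ∧ ¬t ∨ ¬¬(q ∧ t) ∨ ¬¬t ∨ s) ∧ (¬s ∨ (q ∨ t) ∧ ¬(q ∧ t) ∧ ¬t)
≡ (¬q ∧ ¬t ∨ q ∧ t ∨ ¬¬t ∨ s) ∧ (¬s ∨ (q ∨ t) ∧ ¬(q ∧ t) ∧ ¬t)
≡ (¬q ∧ ¬t ∨ q ∧ t ∨ t ∨ s) ∧ (¬s ∨ (q ∨ t) ∧ ¬(q ∧ t) ∧ ¬t)
≡ (¬q ∧ ¬t ∨ q ∧ t ∨ t ∨ s) ∧ (¬s ∨ (q ∨ t) ∧ (¬q ∨ ¬t) ∧ ¬t)
≡ (¬q ∨ q ∨ t ∨ s) ∧ (¬q ∨ t ∨ t ∨ s) ∧ (¬t ∨ q ∨ t ∨ s) ∧ (¬t ∨ t ∨ t ∨ s) ∧ (¬s ∨ q ∨ t) ∧ (¬s ∨ ¬q ∨ ¬t) ∧ (¬s ∨ ¬t)
≡ (¬q ∨ t ∨ s) ∧ (¬s ∨ q ∨ t) ∧ (¬s ∨ ¬t)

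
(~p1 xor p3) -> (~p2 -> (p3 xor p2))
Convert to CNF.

p1 | p3 | p2

(~p1 xor p3) -> (~p2 -> (p3 xor p2))
⇔ ~(~p1 xor p3) | (~p2 -> (p3 xor p2))   — eliminate ->
⇔ ~((~p1 | p3) & ~(~p1 & p3)) | (~p2 -> (p3 xor p2))   — expand xor
⇔ ~((~p1 | p3) & ~(~p1 & p3)) | ~~p2 | (p3 xor p2)   — eliminate ->
⇔ ~((~p1 | p3) & ~(~p1 & p3)) | ~~p2 | ((p3 | p2) & ~(p3 & p2))   — expand xor
⇔ ~(~p1 | p3) | ~~(~p1 & p3) | ~~p2 | ((p3 | p2) & ~(p3 & p2))   — De Morgan
⇔ (~~p1 & ~p3) | ~~(~p1 & p3) | ~~p2 | ((p3 | p2) & ~(p3 & p2))   — De Morgan
⇔ (p1 & ~p3) | ~~(~p1 & p3) | ~~p2 | ((p3 | p2) & ~(p3 & p2))   — double negation
⇔ (p1 & ~p3) | (~p1 & p3) | ~~p2 | ((p3 | p2) & ~(p3 & p2))   — double negation
⇔ (p1 & ~p3) | (~p1 & p3) | p2 | ((p3 | p2) & ~(p3 & p2))   — double negation
⇔ (p1 & ~p3) | (~p1 & p3) | p2 | ((p3 | p2) & (~p3 | ~p2))   — De Morgan
⇔ (p1 | ~p1 | p2 | p3 | p2) & (p1 | ~p1 | p2 | ~p3 | ~p2) & (p1 | p3 | p2 | p3 | p2) & (p1 | p3 | p2 | ~p3 | ~p2) & (~p3 | ~p1 | p2 | p3 | p2) & (~p3 | ~p1 | p2 | ~p3 | ~p2) & (~p3 | p3 | p2 | p3 | p2) & (~p3 | p3 | p2 | ~p3 | ~p2)   — distribute | over &
⇔ p1 | p3 | p2   — simplify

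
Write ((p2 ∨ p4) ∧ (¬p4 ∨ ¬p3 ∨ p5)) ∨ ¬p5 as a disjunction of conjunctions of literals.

(p2 ∧ ¬p4) ∨ (p2 ∧ ¬p3) ∨ (p2 ∧ p5) ∨ (p4 ∧ ¬p3) ∨ (p4 ∧ p5) ∨ ¬p5

((p2 ∨ p4) ∧ (¬p4 ∨ ¬p3 ∨ p5)) ∨ ¬p5
⇔ (p2 ∧ ¬p4) ∨ (p2 ∧ ¬p3) ∨ (p2 ∧ p5) ∨ (p4 ∧ ¬p4) ∨ (p4 ∧ ¬p3) ∨ (p4 ∧ p5) ∨ ¬p5   (distribute ∧ over ∨)
⇔ (p2 ∧ ¬p4) ∨ (p2 ∧ ¬p3) ∨ (p2 ∧ p5) ∨ (p4 ∧ ¬p3) ∨ (p4 ∧ p5) ∨ ¬p5   (simplify)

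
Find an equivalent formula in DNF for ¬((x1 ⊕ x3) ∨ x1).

¬x1 ∧ ¬x3

¬((x1 ⊕ x3) ∨ x1)
⇔ ¬((x1 ∧ ¬x3) ∨ (¬x1 ∧ x3) ∨ x1)   (expand ⊕)
⇔ ¬(x1 ∧ ¬x3) ∧ ¬(¬x1 ∧ x3) ∧ ¬x1   (De Morgan)
⇔ (¬x1 ∨ ¬¬x3) ∧ ¬(¬x1 ∧ x3) ∧ ¬x1   (De Morgan)
⇔ (¬x1 ∨ x3) ∧ ¬(¬x1 ∧ x3) ∧ ¬x1   (double negation)
⇔ (¬x1 ∨ x3) ∧ (¬¬x1 ∨ ¬x3) ∧ ¬x1   (De Morgan)
⇔ (¬x1 ∨ x3) ∧ (x1 ∨ ¬x3) ∧ ¬x1   (double negation)
⇔ (¬x1 ∧ x1 ∧ ¬x1) ∨ (¬x1 ∧ ¬x3 ∧ ¬x1) ∨ (x3 ∧ x1 ∧ ¬x1) ∨ (x3 ∧ ¬x3 ∧ ¬x1)   (distribute ∧ over ∨)
⇔ ¬x1 ∧ ¬x3   (simplify)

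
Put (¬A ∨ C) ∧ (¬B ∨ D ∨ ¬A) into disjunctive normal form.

¬A ∨ (C ∧ ¬B) ∨ (C ∧ D)

(¬A ∨ C) ∧ (¬B ∨ D ∨ ¬A)
≡ (¬A ∧ ¬B) ∨ (¬A ∧ D) ∨ (¬A ∧ ¬A) ∨ (C ∧ ¬B) ∨ (C ∧ D) ∨ (C ∧ ¬A)
≡ ¬A ∨ (C ∧ ¬B) ∨ (C ∧ D)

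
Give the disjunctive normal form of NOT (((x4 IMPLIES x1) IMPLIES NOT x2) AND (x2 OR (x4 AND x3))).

(NOT x4 AND x2) OR (x1 AND x2) OR (NOT x2 AND NOT x4) OR (NOT x2 AND NOT x3)

NOT (((x4 IMPLIES x1) IMPLIES NOT x2) AND (x2 OR (x4 AND x3)))
⇔ NOT ((NOT (x4 IMPLIES x1) OR NOT x2) AND (x2 OR (x4 AND x3)))   — eliminate IMPLIES
⇔ NOT ((NOT (NOT x4 OR x1) OR NOT x2) AND (x2 OR (x4 AND x3)))   — eliminate IMPLIES
⇔ NOT (NOT (NOT x4 OR x1) OR NOT x2) OR NOT (x2 OR (x4 AND x3))   — De Morgan
⇔ (NOT NOT (NOT x4 OR x1) AND NOT NOT x2) OR NOT (x2 OR (x4 AND x3))   — De Morgan
⇔ ((NOT x4 OR x1) AND NOT NOT x2) OR NOT (x2 OR (x4 AND x3))   — double negation
⇔ ((NOT x4 OR x1) AND x2) OR NOT (x2 OR (x4 AND x3))   — double negation
⇔ ((NOT x4 OR x1) AND x2) OR (NOT x2 AND NOT (x4 AND x3))   — De Morgan
⇔ ((NOT x4 OR x1) AND x2) OR (NOT x2 AND (NOT x4 OR NOT x3))   — De Morgan
⇔ (NOT x4 AND x2) OR (x1 AND x2) OR (NOT x2 AND NOT x4) OR (NOT x2 AND NOT x3)   — distribute AND over OR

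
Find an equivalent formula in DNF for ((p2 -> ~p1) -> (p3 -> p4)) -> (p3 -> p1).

(~p2 & p3 & ~p4) | (~p1 & p3 & ~p4) | ~p3 | p1

((p2 -> ~p1) -> (p3 -> p4)) -> (p3 -> p1)
= ~((p2 -> ~p1) -> (p3 -> p4)) | (p3 -> p1)
= ~(~(p2 -> ~p1) | (p3 -> p4)) | (p3 -> p1)
= ~(~(~p2 | ~p1) | (p3 -> p4)) | (p3 -> p1)
= ~(~(~p2 | ~p1) | ~p3 | p4) | (p3 -> p1)
= ~(~(~p2 | ~p1) | ~p3 | p4) | ~p3 | p1
= (~~(~p2 | ~p1) & ~~p3 & ~p4) | ~p3 | p1
= ((~p2 | ~p1) & ~~p3 & ~p4) | ~p3 | p1
= ((~p2 | ~p1) & p3 & ~p4) | ~p3 | p1
= (~p2 & p3 & ~p4) | (~p1 & p3 & ~p4) | ~p3 | p1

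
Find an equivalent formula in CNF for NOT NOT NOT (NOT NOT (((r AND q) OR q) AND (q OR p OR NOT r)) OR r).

NOT NOT NOT (NOT NOT (((r AND q) OR q) AND (q OR p OR NOT r)) OR r)
≡ NOT (NOT NOT (((r AND q) OR q) AND (q OR p OR NOT r)) OR r)
≡ NOT NOT NOT (((r AND q) OR q) AND (q OR p OR NOT r)) AND NOT r
≡ NOT (((r AND q) OR q) AND (q OR p OR NOT r)) AND NOT r
≡ (NOT ((r AND q) OR q) OR NOT (q OR p OR NOT r)) AND NOT r
≡ ((NOT (r AND q) AND NOT q) OR NOT (q OR p OR NOT r)) AND NOT r
≡ (((NOT r OR NOT q) AND NOT q) OR NOT (q OR p OR NOT r)) AND NOT r
≡ (((NOT r OR NOT q) AND NOT q) OR (NOT q AND NOT p AND NOT NOT r)) AND NOT r
≡ (((NOT r OR NOT q) AND NOT q) OR (NOT q AND NOT p AND r)) AND NOT r
≡ (NOT r OR NOT q OR NOT q) AND (NOT r OR NOT q OR NOT p) AND (NOT r OR NOT q OR r) AND (NOT q OR NOT q) AND (NOT q OR NOT p) AND (NOT q OR r) AND NOT r
≡ NOT q AND NOT r

NOT q AND NOT r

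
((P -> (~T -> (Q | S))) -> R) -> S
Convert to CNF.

((P -> (~T -> (Q | S))) -> R) -> S
≡ ~((P -> (~T -> (Q | S))) -> R) | S   (eliminate ->)
≡ ~(~(P -> (~T -> (Q | S))) | R) | S   (eliminate ->)
≡ ~(~(~P | (~T -> (Q | S))) | R) | S   (eliminate ->)
≡ ~(~(~P | ~~T | Q | S) | R) | S   (eliminate ->)
≡ (~~(~P | ~~T | Q | S) & ~R) | S   (De Morgan)
≡ ((~P | ~~T | Q | S) & ~R) | S   (double negation)
≡ ((~P | T | Q | S) & ~R) | S   (double negation)
≡ (~P | T | Q | S | S) & (~R | S)   (distribute | over &)
≡ (~P | T | Q | S) & (~R | S)   (simplify)

(~P | T | Q | S) & (~R | S)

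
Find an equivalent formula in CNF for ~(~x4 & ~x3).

~(~x4 & ~x3)
≡ ~~x4 | ~~x3   [De Morgan]
≡ x4 | ~~x3   [double negation]
≡ x4 | x3   [double negation]

x4 | x3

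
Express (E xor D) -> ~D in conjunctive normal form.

~D | E

(E xor D) -> ~D
⇔ ~(E xor D) | ~D   (eliminate ->)
⇔ ~((E | D) & ~(E & D)) | ~D   (expand xor)
⇔ ~(E | D) | ~~(E & D) | ~D   (De Morgan)
⇔ (~E & ~D) | ~~(E & D) | ~D   (De Morgan)
⇔ (~E & ~D) | (E & D) | ~D   (double negation)
⇔ (~E | E | ~D) & (~E | D | ~D) & (~D | E | ~D) & (~D | D | ~D)   (distribute | over &)
⇔ ~D | E   (simplify)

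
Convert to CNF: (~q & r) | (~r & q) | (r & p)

(~q | ~r | p) & (r | q)

(~q & r) | (~r & q) | (r & p)
= (~q | ~r | r) & (~q | ~r | p) & (~q | q | r) & (~q | q | p) & (r | ~r | r) & (r | ~r | p) & (r | q | r) & (r | q | p)   — distribute | over &
= (~q | ~r | p) & (r | q)   — simplify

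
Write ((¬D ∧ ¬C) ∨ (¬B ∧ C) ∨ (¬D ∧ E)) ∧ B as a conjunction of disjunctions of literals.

(¬D ∨ ¬B) ∧ (¬D ∨ C) ∧ (¬C ∨ ¬B ∨ E) ∧ B

((¬D ∧ ¬C) ∨ (¬B ∧ C) ∨ (¬D ∧ E)) ∧ B
⇔ (¬D ∨ ¬B ∨ ¬D) ∧ (¬D ∨ ¬B ∨ E) ∧ (¬D ∨ C ∨ ¬D) ∧ (¬D ∨ C ∨ E) ∧ (¬C ∨ ¬B ∨ ¬D) ∧ (¬C ∨ ¬B ∨ E) ∧ (¬C ∨ C ∨ ¬D) ∧ (¬C ∨ C ∨ E) ∧ B
⇔ (¬D ∨ ¬B) ∧ (¬D ∨ C) ∧ (¬C ∨ ¬B ∨ E) ∧ B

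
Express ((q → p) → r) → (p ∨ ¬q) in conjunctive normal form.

((q → p) → r) → (p ∨ ¬q)
≡ ¬((q → p) → r) ∨ p ∨ ¬q   — eliminate →
≡ ¬(¬(q → p) ∨ r) ∨ p ∨ ¬q   — eliminate →
≡ ¬(¬(¬q ∨ p) ∨ r) ∨ p ∨ ¬q   — eliminate →
≡ (¬¬(¬q ∨ p) ∧ ¬r) ∨ p ∨ ¬q   — De Morgan
≡ ((¬q ∨ p) ∧ ¬r) ∨ p ∨ ¬q   — double negation
≡ (¬q ∨ p ∨ p ∨ ¬q) ∧ (¬r ∨ p ∨ ¬q)   — distribute ∨ over ∧
≡ ¬q ∨ p   — simplify

¬q ∨ p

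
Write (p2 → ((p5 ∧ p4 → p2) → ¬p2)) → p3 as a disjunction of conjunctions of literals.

p2 ∨ p3

(p2 → ((p5 ∧ p4 → p2) → ¬p2)) → p3
≡ ¬(p2 → ((p5 ∧ p4 → p2) → ¬p2)) ∨ p3   [eliminate →]
≡ ¬(¬p2 ∨ ((p5 ∧ p4 → p2) → ¬p2)) ∨ p3   [eliminate →]
≡ ¬(¬p2 ∨ ¬(p5 ∧ p4 → p2) ∨ ¬p2) ∨ p3   [eliminate →]
≡ ¬(¬p2 ∨ ¬(¬(p5 ∧ p4) ∨ p2) ∨ ¬p2) ∨ p3   [eliminate →]
≡ ¬¬p2 ∧ ¬¬(¬(p5 ∧ p4) ∨ p2) ∧ ¬¬p2 ∨ p3   [De Morgan]
≡ p2 ∧ ¬¬(¬(p5 ∧ p4) ∨ p2) ∧ ¬¬p2 ∨ p3   [double negation]
≡ p2 ∧ (¬(p5 ∧ p4) ∨ p2) ∧ ¬¬p2 ∨ p3   [double negation]
≡ p2 ∧ (¬p5 ∨ ¬p4 ∨ p2) ∧ ¬¬p2 ∨ p3   [De Morgan]
≡ p2 ∧ (¬p5 ∨ ¬p4 ∨ p2) ∧ p2 ∨ p3   [double negation]
≡ p2 ∧ ¬p5 ∧ p2 ∨ p2 ∧ ¬p4 ∧ p2 ∨ p2 ∧ p2 ∧ p2 ∨ p3   [distribute ∧ over ∨]
≡ p2 ∨ p3   [simplify]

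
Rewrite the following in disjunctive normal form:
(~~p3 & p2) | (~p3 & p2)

(~~p3 & p2) | (~p3 & p2)
⇔ (p3 & p2) | (~p3 & p2)   [double negation]

(p3 & p2) | (~p3 & p2)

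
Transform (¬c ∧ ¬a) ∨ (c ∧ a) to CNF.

(¬c ∧ ¬a) ∨ (c ∧ a)
≡ (¬c ∨ c) ∧ (¬c ∨ a) ∧ (¬a ∨ c) ∧ (¬a ∨ a)   (distribute ∨ over ∧)
≡ (¬c ∨ a) ∧ (¬a ∨ c)   (simplify)

(¬c ∨ a) ∧ (¬a ∨ c)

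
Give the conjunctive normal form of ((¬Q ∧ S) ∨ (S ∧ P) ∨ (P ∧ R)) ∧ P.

(S ∨ R) ∧ P

((¬Q ∧ S) ∨ (S ∧ P) ∨ (P ∧ R)) ∧ P
≡ (¬Q ∨ S ∨ P) ∧ (¬Q ∨ S ∨ R) ∧ (¬Q ∨ P ∨ P) ∧ (¬Q ∨ P ∨ R) ∧ (S ∨ S ∨ P) ∧ (S ∨ S ∨ R) ∧ (S ∨ P ∨ P) ∧ (S ∨ P ∨ R) ∧ P   [distribute ∨ over ∧]
≡ (S ∨ R) ∧ P   [simplify]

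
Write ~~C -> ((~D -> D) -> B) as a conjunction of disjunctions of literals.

~C | ~D | B

~~C -> ((~D -> D) -> B)
≡ ~~~C | ((~D -> D) -> B)   [eliminate ->]
≡ ~~~C | ~(~D -> D) | B   [eliminate ->]
≡ ~~~C | ~(~~D | D) | B   [eliminate ->]
≡ ~C | ~(~~D | D) | B   [double negation]
≡ ~C | (~~~D & ~D) | B   [De Morgan]
≡ ~C | (~D & ~D) | B   [double negation]
≡ (~C | ~D | B) & (~C | ~D | B)   [distribute | over &]
≡ ~C | ~D | B   [simplify]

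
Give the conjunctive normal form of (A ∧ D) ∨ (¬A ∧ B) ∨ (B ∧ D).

(A ∧ D) ∨ (¬A ∧ B) ∨ (B ∧ D)
≡ (A ∨ ¬A ∨ B) ∧ (A ∨ ¬A ∨ D) ∧ (A ∨ B ∨ B) ∧ (A ∨ B ∨ D) ∧ (D ∨ ¬A ∨ B) ∧ (D ∨ ¬A ∨ D) ∧ (D ∨ B ∨ B) ∧ (D ∨ B ∨ D)   (distribute ∨ over ∧)
≡ (A ∨ B) ∧ (D ∨ ¬A) ∧ (D ∨ B)   (simplify)

(A ∨ B) ∧ (D ∨ ¬A) ∧ (D ∨ B)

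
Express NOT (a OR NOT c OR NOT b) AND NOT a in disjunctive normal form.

NOT (a OR NOT c OR NOT b) AND NOT a
= NOT a AND NOT NOT c AND NOT NOT b AND NOT a   [De Morgan]
= NOT a AND c AND NOT NOT b AND NOT a   [double negation]
= NOT a AND c AND b AND NOT a   [double negation]
= NOT a AND c AND b   [simplify]

NOT a AND c AND b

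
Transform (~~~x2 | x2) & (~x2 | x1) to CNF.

~x2 | x1

(~~~x2 | x2) & (~x2 | x1)
⇔ (~x2 | x2) & (~x2 | x1)   — double negation
⇔ ~x2 | x1   — simplify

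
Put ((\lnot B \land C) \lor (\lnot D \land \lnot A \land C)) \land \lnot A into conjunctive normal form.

(\lnot B \lor \lnot D) \land C \land \lnot A

((\lnot B \land C) \lor (\lnot D \land \lnot A \land C)) \land \lnot A
≡ (\lnot B \lor \lnot D) \land (\lnot B \lor \lnot A) \land (\lnot B \lor C) \land (C \lor \lnot D) \land (C \lor \lnot A) \land (C \lor C) \land \lnot A   (distribute \lor over \land)
≡ (\lnot B \lor \lnot D) \land C \land \lnot A   (simplify)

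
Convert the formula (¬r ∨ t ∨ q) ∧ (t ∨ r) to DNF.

(¬r ∨ t ∨ q) ∧ (t ∨ r)
= ¬r ∧ t ∨ ¬r ∧ r ∨ t ∧ t ∨ t ∧ r ∨ q ∧ t ∨ q ∧ r   [distribute ∧ over ∨]
= t ∨ q ∧ r   [simplify]

t ∨ q ∧ r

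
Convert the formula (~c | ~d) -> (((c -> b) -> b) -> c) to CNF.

c | ~b

(~c | ~d) -> (((c -> b) -> b) -> c)
≡ ~(~c | ~d) | (((c -> b) -> b) -> c)   (eliminate ->)
≡ ~(~c | ~d) | ~((c -> b) -> b) | c   (eliminate ->)
≡ ~(~c | ~d) | ~(~(c -> b) | b) | c   (eliminate ->)
≡ ~(~c | ~d) | ~(~(~c | b) | b) | c   (eliminate ->)
≡ (~~c & ~~d) | ~(~(~c | b) | b) | c   (De Morgan)
≡ (c & ~~d) | ~(~(~c | b) | b) | c   (double negation)
≡ (c & d) | ~(~(~c | b) | b) | c   (double negation)
≡ (c & d) | (~~(~c | b) & ~b) | c   (De Morgan)
≡ (c & d) | ((~c | b) & ~b) | c   (double negation)
≡ (c | ~c | b | c) & (c | ~b | c) & (d | ~c | b | c) & (d | ~b | c)   (distribute | over &)
≡ c | ~b   (simplify)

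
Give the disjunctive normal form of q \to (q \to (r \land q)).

\lnot q \lor (r \land q)

q \to (q \to (r \land q))
≡ \lnot q \lor (q \to (r \land q))   (eliminate \to)
≡ \lnot q \lor \lnot q \lor (r \land q)   (eliminate \to)
≡ \lnot q \lor (r \land q)   (simplify)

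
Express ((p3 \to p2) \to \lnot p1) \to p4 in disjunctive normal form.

(\lnot p3 \land p1) \lor (p2 \land p1) \lor p4

((p3 \to p2) \to \lnot p1) \to p4
≡ \lnot ((p3 \to p2) \to \lnot p1) \lor p4   (eliminate \to)
≡ \lnot (\lnot (p3 \to p2) \lor \lnot p1) \lor p4   (eliminate \to)
≡ \lnot (\lnot (\lnot p3 \lor p2) \lor \lnot p1) \lor p4   (eliminate \to)
≡ (\lnot \lnot (\lnot p3 \lor p2) \land \lnot \lnot p1) \lor p4   (De Morgan)
≡ ((\lnot p3 \lor p2) \land \lnot \lnot p1) \lor p4   (double negation)
≡ ((\lnot p3 \lor p2) \land p1) \lor p4   (double negation)
≡ (\lnot p3 \land p1) \lor (p2 \land p1) \lor p4   (distribute \land over \lor)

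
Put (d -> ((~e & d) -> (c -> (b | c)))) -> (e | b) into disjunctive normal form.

(d -> ((~e & d) -> (c -> (b | c)))) -> (e | b)
⇔ ~(d -> ((~e & d) -> (c -> (b | c)))) | e | b
⇔ ~(~d | ((~e & d) -> (c -> (b | c)))) | e | b
⇔ ~(~d | ~(~e & d) | (c -> (b | c))) | e | b
⇔ ~(~d | ~(~e & d) | ~c | b | c) | e | b
⇔ (~~d & ~~(~e & d) & ~~c & ~b & ~c) | e | b
⇔ (d & ~~(~e & d) & ~~c & ~b & ~c) | e | b
⇔ (d & ~e & d & ~~c & ~b & ~c) | e | b
⇔ (d & ~e & d & c & ~b & ~c) | e | b
⇔ e | b

e | b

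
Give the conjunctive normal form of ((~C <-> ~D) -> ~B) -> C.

(C | ~D) & (B | C)

((~C <-> ~D) -> ~B) -> C
⇔ ~((~C <-> ~D) -> ~B) | C   (eliminate ->)
⇔ ~(~(~C <-> ~D) | ~B) | C   (eliminate ->)
⇔ ~(~((~C -> ~D) & (~D -> ~C)) | ~B) | C   (eliminate <->)
⇔ ~(~((~~C | ~D) & (~D -> ~C)) | ~B) | C   (eliminate ->)
⇔ ~(~((~~C | ~D) & (~~D | ~C)) | ~B) | C   (eliminate ->)
⇔ (~~((~~C | ~D) & (~~D | ~C)) & ~~B) | C   (De Morgan)
⇔ ((~~C | ~D) & (~~D | ~C) & ~~B) | C   (double negation)
⇔ ((C | ~D) & (~~D | ~C) & ~~B) | C   (double negation)
⇔ ((C | ~D) & (D | ~C) & ~~B) | C   (double negation)
⇔ ((C | ~D) & (D | ~C) & B) | C   (double negation)
⇔ (C | ~D | C) & (D | ~C | C) & (B | C)   (distribute | over &)
⇔ (C | ~D) & (B | C)   (simplify)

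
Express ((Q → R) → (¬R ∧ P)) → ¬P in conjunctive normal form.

R ∨ ¬P

((Q → R) → (¬R ∧ P)) → ¬P
≡ ¬((Q → R) → (¬R ∧ P)) ∨ ¬P   (eliminate →)
≡ ¬(¬(Q → R) ∨ (¬R ∧ P)) ∨ ¬P   (eliminate →)
≡ ¬(¬(¬Q ∨ R) ∨ (¬R ∧ P)) ∨ ¬P   (eliminate →)
≡ (¬¬(¬Q ∨ R) ∧ ¬(¬R ∧ P)) ∨ ¬P   (De Morgan)
≡ ((¬Q ∨ R) ∧ ¬(¬R ∧ P)) ∨ ¬P   (double negation)
≡ ((¬Q ∨ R) ∧ (¬¬R ∨ ¬P)) ∨ ¬P   (De Morgan)
≡ ((¬Q ∨ R) ∧ (R ∨ ¬P)) ∨ ¬P   (double negation)
≡ (¬Q ∨ R ∨ ¬P) ∧ (R ∨ ¬P ∨ ¬P)   (distribute ∨ over ∧)
≡ R ∨ ¬P   (simplify)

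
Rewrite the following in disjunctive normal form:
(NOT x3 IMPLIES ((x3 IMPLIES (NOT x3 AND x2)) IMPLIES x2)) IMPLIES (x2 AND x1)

(NOT x3 AND NOT x2) OR (x2 AND x1)

(NOT x3 IMPLIES ((x3 IMPLIES (NOT x3 AND x2)) IMPLIES x2)) IMPLIES (x2 AND x1)
≡ NOT (NOT x3 IMPLIES ((x3 IMPLIES (NOT x3 AND x2)) IMPLIES x2)) OR (x2 AND x1)   — eliminate IMPLIES
≡ NOT (NOT NOT x3 OR ((x3 IMPLIES (NOT x3 AND x2)) IMPLIES x2)) OR (x2 AND x1)   — eliminate IMPLIES
≡ NOT (NOT NOT x3 OR NOT (x3 IMPLIES (NOT x3 AND x2)) OR x2) OR (x2 AND x1)   — eliminate IMPLIES
≡ NOT (NOT NOT x3 OR NOT (NOT x3 OR (NOT x3 AND x2)) OR x2) OR (x2 AND x1)   — eliminate IMPLIES
≡ (NOT NOT NOT x3 AND NOT NOT (NOT x3 OR (NOT x3 AND x2)) AND NOT x2) OR (x2 AND x1)   — De Morgan
≡ (NOT x3 AND NOT NOT (NOT x3 OR (NOT x3 AND x2)) AND NOT x2) OR (x2 AND x1)   — double negation
≡ (NOT x3 AND (NOT x3 OR (NOT x3 AND x2)) AND NOT x2) OR (x2 AND x1)   — double negation
≡ (NOT x3 AND NOT x3 AND NOT x2) OR (NOT x3 AND NOT x3 AND x2 AND NOT x2) OR (x2 AND x1)   — distribute AND over OR
≡ (NOT x3 AND NOT x2) OR (x2 AND x1)   — simplify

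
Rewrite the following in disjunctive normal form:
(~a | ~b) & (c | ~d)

(~a & c) | (~a & ~d) | (~b & c) | (~b & ~d)

(~a | ~b) & (c | ~d)
⇔ (~a & c) | (~a & ~d) | (~b & c) | (~b & ~d)   (distribute & over |)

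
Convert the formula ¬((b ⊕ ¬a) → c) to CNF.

¬((b ⊕ ¬a) → c)
⇔ ¬(¬(b ⊕ ¬a) ∨ c)   [eliminate →]
⇔ ¬(¬((b ∨ ¬a) ∧ ¬(b ∧ ¬a)) ∨ c)   [expand ⊕]
⇔ ¬¬((b ∨ ¬a) ∧ ¬(b ∧ ¬a)) ∧ ¬c   [De Morgan]
⇔ (b ∨ ¬a) ∧ ¬(b ∧ ¬a) ∧ ¬c   [double negation]
⇔ (b ∨ ¬a) ∧ (¬b ∨ ¬¬a) ∧ ¬c   [De Morgan]
⇔ (b ∨ ¬a) ∧ (¬b ∨ a) ∧ ¬c   [double negation]

(b ∨ ¬a) ∧ (¬b ∨ a) ∧ ¬c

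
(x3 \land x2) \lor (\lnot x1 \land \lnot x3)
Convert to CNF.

(x3 \land x2) \lor (\lnot x1 \land \lnot x3)
≡ (x3 \lor \lnot x1) \land (x3 \lor \lnot x3) \land (x2 \lor \lnot x1) \land (x2 \lor \lnot x3)   — distribute \lor over \land
≡ (x3 \lor \lnot x1) \land (x2 \lor \lnot x1) \land (x2 \lor \lnot x3)   — simplify

(x3 \lor \lnot x1) \land (x2 \lor \lnot x1) \land (x2 \lor \lnot x3)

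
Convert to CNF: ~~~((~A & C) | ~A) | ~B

A | ~B

~~~((~A & C) | ~A) | ~B
≡ ~((~A & C) | ~A) | ~B   [double negation]
≡ (~(~A & C) & ~~A) | ~B   [De Morgan]
≡ ((~~A | ~C) & ~~A) | ~B   [De Morgan]
≡ ((A | ~C) & ~~A) | ~B   [double negation]
≡ ((A | ~C) & A) | ~B   [double negation]
≡ (A | ~C | ~B) & (A | ~B)   [distribute | over &]
≡ A | ~B   [simplify]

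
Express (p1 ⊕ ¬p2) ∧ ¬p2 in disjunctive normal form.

(p1 ⊕ ¬p2) ∧ ¬p2
≡ ((p1 ∧ ¬¬p2) ∨ (¬p1 ∧ ¬p2)) ∧ ¬p2   [expand ⊕]
≡ ((p1 ∧ p2) ∨ (¬p1 ∧ ¬p2)) ∧ ¬p2   [double negation]
≡ (p1 ∧ p2 ∧ ¬p2) ∨ (¬p1 ∧ ¬p2 ∧ ¬p2)   [distribute ∧ over ∨]
≡ ¬p1 ∧ ¬p2   [simplify]

¬p1 ∧ ¬p2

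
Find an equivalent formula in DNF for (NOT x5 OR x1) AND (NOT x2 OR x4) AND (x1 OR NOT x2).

(NOT x5 OR x1) AND (NOT x2 OR x4) AND (x1 OR NOT x2)
⇔ (NOT x5 AND NOT x2 AND x1) OR (NOT x5 AND NOT x2 AND NOT x2) OR (NOT x5 AND x4 AND x1) OR (NOT x5 AND x4 AND NOT x2) OR (x1 AND NOT x2 AND x1) OR (x1 AND NOT x2 AND NOT x2) OR (x1 AND x4 AND x1) OR (x1 AND x4 AND NOT x2)   [distribute AND over OR]
⇔ (NOT x5 AND NOT x2) OR (x1 AND NOT x2) OR (x1 AND x4)   [simplify]

(NOT x5 AND NOT x2) OR (x1 AND NOT x2) OR (x1 AND x4)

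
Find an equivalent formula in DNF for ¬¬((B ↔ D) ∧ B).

¬¬((B ↔ D) ∧ B)
= ¬¬((B → D) ∧ (D → B) ∧ B)
= ¬¬((¬B ∨ D) ∧ (D → B) ∧ B)
= ¬¬((¬B ∨ D) ∧ (¬D ∨ B) ∧ B)
= (¬B ∨ D) ∧ (¬D ∨ B) ∧ B
= (¬B ∧ ¬D ∧ B) ∨ (¬B ∧ B ∧ B) ∨ (D ∧ ¬D ∧ B) ∨ (D ∧ B ∧ B)
= D ∧ B

D ∧ B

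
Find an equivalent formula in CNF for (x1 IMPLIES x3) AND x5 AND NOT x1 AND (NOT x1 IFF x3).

(x1 IMPLIES x3) AND x5 AND NOT x1 AND (NOT x1 IFF x3)
≡ (NOT x1 OR x3) AND x5 AND NOT x1 AND (NOT x1 IFF x3)   [eliminate IMPLIES]
≡ (NOT x1 OR x3) AND x5 AND NOT x1 AND (NOT x1 IMPLIES x3) AND (x3 IMPLIES NOT x1)   [eliminate IFF]
≡ (NOT x1 OR x3) AND x5 AND NOT x1 AND (NOT NOT x1 OR x3) AND (x3 IMPLIES NOT x1)   [eliminate IMPLIES]
≡ (NOT x1 OR x3) AND x5 AND NOT x1 AND (NOT NOT x1 OR x3) AND (NOT x3 OR NOT x1)   [eliminate IMPLIES]
≡ (NOT x1 OR x3) AND x5 AND NOT x1 AND (x1 OR x3) AND (NOT x3 OR NOT x1)   [double negation]
≡ x5 AND NOT x1 AND (x1 OR x3)   [simplify]

x5 AND NOT x1 AND (x1 OR x3)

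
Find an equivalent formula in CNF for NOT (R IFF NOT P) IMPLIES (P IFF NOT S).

NOT (R IFF NOT P) IMPLIES (P IFF NOT S)
≡ NOT NOT (R IFF NOT P) OR (P IFF NOT S)   (eliminate IMPLIES)
≡ NOT NOT ((R IMPLIES NOT P) AND (NOT P IMPLIES R)) OR (P IFF NOT S)   (eliminate IFF)
≡ NOT NOT ((NOT R OR NOT P) AND (NOT P IMPLIES R)) OR (P IFF NOT S)   (eliminate IMPLIES)
≡ NOT NOT ((NOT R OR NOT P) AND (NOT NOT P OR R)) OR (P IFF NOT S)   (eliminate IMPLIES)
≡ NOT NOT ((NOT R OR NOT P) AND (NOT NOT P OR R)) OR ((P IMPLIES NOT S) AND (NOT S IMPLIES P))   (eliminate IFF)
≡ NOT NOT ((NOT R OR NOT P) AND (NOT NOT P OR R)) OR ((NOT P OR NOT S) AND (NOT S IMPLIES P))   (eliminate IMPLIES)
≡ NOT NOT ((NOT R OR NOT P) AND (NOT NOT P OR R)) OR ((NOT P OR NOT S) AND (NOT NOT S OR P))   (eliminate IMPLIES)
≡ ((NOT R OR NOT P) AND (NOT NOT P OR R)) OR ((NOT P OR NOT S) AND (NOT NOT S OR P))   (double negation)
≡ ((NOT R OR NOT P) AND (P OR R)) OR ((NOT P OR NOT S) AND (NOT NOT S OR P))   (double negation)
≡ ((NOT R OR NOT P) AND (P OR R)) OR ((NOT P OR NOT S) AND (S OR P))   (double negation)
≡ (NOT R OR NOT P OR NOT P OR NOT S) AND (NOT R OR NOT P OR S OR P) AND (P OR R OR NOT P OR NOT S) AND (P OR R OR S OR P)   (distribute OR over AND)
≡ (NOT R OR NOT P OR NOT S) AND (P OR R OR S)   (simplify)

(NOT R OR NOT P OR NOT S) AND (P OR R OR S)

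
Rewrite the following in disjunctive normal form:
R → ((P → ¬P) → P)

¬R ∨ P

R → ((P → ¬P) → P)
≡ ¬R ∨ ((P → ¬P) → P)   — eliminate →
≡ ¬R ∨ ¬(P → ¬P) ∨ P   — eliminate →
≡ ¬R ∨ ¬(¬P ∨ ¬P) ∨ P   — eliminate →
≡ ¬R ∨ (¬¬P ∧ ¬¬P) ∨ P   — De Morgan
≡ ¬R ∨ (P ∧ ¬¬P) ∨ P   — double negation
≡ ¬R ∨ (P ∧ P) ∨ P   — double negation
≡ ¬R ∨ P   — simplify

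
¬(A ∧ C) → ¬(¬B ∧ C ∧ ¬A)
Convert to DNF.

B ∨ ¬C ∨ A

¬(A ∧ C) → ¬(¬B ∧ C ∧ ¬A)
≡ ¬¬(A ∧ C) ∨ ¬(¬B ∧ C ∧ ¬A)   [eliminate →]
≡ (A ∧ C) ∨ ¬(¬B ∧ C ∧ ¬A)   [double negation]
≡ (A ∧ C) ∨ ¬¬B ∨ ¬C ∨ ¬¬A   [De Morgan]
≡ (A ∧ C) ∨ B ∨ ¬C ∨ ¬¬A   [double negation]
≡ (A ∧ C) ∨ B ∨ ¬C ∨ A   [double negation]
≡ B ∨ ¬C ∨ A   [simplify]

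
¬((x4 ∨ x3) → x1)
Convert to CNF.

(x4 ∨ x3) ∧ ¬x1

¬((x4 ∨ x3) → x1)
⇔ ¬(¬(x4 ∨ x3) ∨ x1)
⇔ ¬¬(x4 ∨ x3) ∧ ¬x1
⇔ (x4 ∨ x3) ∧ ¬x1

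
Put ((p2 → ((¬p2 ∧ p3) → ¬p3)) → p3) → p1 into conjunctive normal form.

¬p3 ∨ p1

((p2 → ((¬p2 ∧ p3) → ¬p3)) → p3) → p1
= ¬((p2 → ((¬p2 ∧ p3) → ¬p3)) → p3) ∨ p1   (eliminate →)
= ¬(¬(p2 → ((¬p2 ∧ p3) → ¬p3)) ∨ p3) ∨ p1   (eliminate →)
= ¬(¬(¬p2 ∨ ((¬p2 ∧ p3) → ¬p3)) ∨ p3) ∨ p1   (eliminate →)
= ¬(¬(¬p2 ∨ ¬(¬p2 ∧ p3) ∨ ¬p3) ∨ p3) ∨ p1   (eliminate →)
= (¬¬(¬p2 ∨ ¬(¬p2 ∧ p3) ∨ ¬p3) ∧ ¬p3) ∨ p1   (De Morgan)
= ((¬p2 ∨ ¬(¬p2 ∧ p3) ∨ ¬p3) ∧ ¬p3) ∨ p1   (double negation)
= ((¬p2 ∨ ¬¬p2 ∨ ¬p3 ∨ ¬p3) ∧ ¬p3) ∨ p1   (De Morgan)
= ((¬p2 ∨ p2 ∨ ¬p3 ∨ ¬p3) ∧ ¬p3) ∨ p1   (double negation)
= (¬p2 ∨ p2 ∨ ¬p3 ∨ ¬p3 ∨ p1) ∧ (¬p3 ∨ p1)   (distribute ∨ over ∧)
= ¬p3 ∨ p1   (simplify)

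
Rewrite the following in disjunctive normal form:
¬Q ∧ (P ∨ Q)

¬Q ∧ P

¬Q ∧ (P ∨ Q)
⇔ (¬Q ∧ P) ∨ (¬Q ∧ Q)   [distribute ∧ over ∨]
⇔ ¬Q ∧ P   [simplify]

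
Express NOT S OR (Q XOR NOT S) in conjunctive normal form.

NOT S OR (Q XOR NOT S)
≡ NOT S OR ((Q OR NOT S) AND NOT (Q AND NOT S))
≡ NOT S OR ((Q OR NOT S) AND (NOT Q OR NOT NOT S))
≡ NOT S OR ((Q OR NOT S) AND (NOT Q OR S))
≡ (NOT S OR Q OR NOT S) AND (NOT S OR NOT Q OR S)
≡ NOT S OR Q

NOT S OR Q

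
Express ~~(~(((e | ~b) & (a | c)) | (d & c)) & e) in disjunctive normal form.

~~(~(((e | ~b) & (a | c)) | (d & c)) & e)
⇔ ~(((e | ~b) & (a | c)) | (d & c)) & e   (double negation)
⇔ ~((e | ~b) & (a | c)) & ~(d & c) & e   (De Morgan)
⇔ (~(e | ~b) | ~(a | c)) & ~(d & c) & e   (De Morgan)
⇔ ((~e & ~~b) | ~(a | c)) & ~(d & c) & e   (De Morgan)
⇔ ((~e & b) | ~(a | c)) & ~(d & c) & e   (double negation)
⇔ ((~e & b) | (~a & ~c)) & ~(d & c) & e   (De Morgan)
⇔ ((~e & b) | (~a & ~c)) & (~d | ~c) & e   (De Morgan)
⇔ (~e & b & ~d & e) | (~e & b & ~c & e) | (~a & ~c & ~d & e) | (~a & ~c & ~c & e)   (distribute & over |)
⇔ ~a & ~c & e   (simplify)

~a & ~c & e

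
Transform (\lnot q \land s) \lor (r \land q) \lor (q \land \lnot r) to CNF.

s \lor q

(\lnot q \land s) \lor (r \land q) \lor (q \land \lnot r)
≡ (\lnot q \lor r \lor q) \land (\lnot q \lor r \lor \lnot r) \land (\lnot q \lor q \lor q) \land (\lnot q \lor q \lor \lnot r) \land (s \lor r \lor q) \land (s \lor r \lor \lnot r) \land (s \lor q \lor q) \land (s \lor q \lor \lnot r)   [distribute \lor over \land]
≡ s \lor q   [simplify]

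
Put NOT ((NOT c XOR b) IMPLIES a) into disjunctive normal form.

NOT ((NOT c XOR b) IMPLIES a)
= NOT (NOT (NOT c XOR b) OR a)   [eliminate IMPLIES]
= NOT (NOT ((NOT c AND NOT b) OR (NOT NOT c AND b)) OR a)   [expand XOR]
= NOT NOT ((NOT c AND NOT b) OR (NOT NOT c AND b)) AND NOT a   [De Morgan]
= ((NOT c AND NOT b) OR (NOT NOT c AND b)) AND NOT a   [double negation]
= ((NOT c AND NOT b) OR (c AND b)) AND NOT a   [double negation]
= (NOT c AND NOT b AND NOT a) OR (c AND b AND NOT a)   [distribute AND over OR]

(NOT c AND NOT b AND NOT a) OR (c AND b AND NOT a)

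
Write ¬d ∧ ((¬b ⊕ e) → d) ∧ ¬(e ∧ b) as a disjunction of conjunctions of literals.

¬d ∧ ((¬b ⊕ e) → d) ∧ ¬(e ∧ b)
≡ ¬d ∧ (¬(¬b ⊕ e) ∨ d) ∧ ¬(e ∧ b)   [eliminate →]
≡ ¬d ∧ (¬((¬b ∧ ¬e) ∨ (¬¬b ∧ e)) ∨ d) ∧ ¬(e ∧ b)   [expand ⊕]
≡ ¬d ∧ ((¬(¬b ∧ ¬e) ∧ ¬(¬¬b ∧ e)) ∨ d) ∧ ¬(e ∧ b)   [De Morgan]
≡ ¬d ∧ (((¬¬b ∨ ¬¬e) ∧ ¬(¬¬b ∧ e)) ∨ d) ∧ ¬(e ∧ b)   [De Morgan]
≡ ¬d ∧ (((b ∨ ¬¬e) ∧ ¬(¬¬b ∧ e)) ∨ d) ∧ ¬(e ∧ b)   [double negation]
≡ ¬d ∧ (((b ∨ e) ∧ ¬(¬¬b ∧ e)) ∨ d) ∧ ¬(e ∧ b)   [double negation]
≡ ¬d ∧ (((b ∨ e) ∧ (¬¬¬b ∨ ¬e)) ∨ d) ∧ ¬(e ∧ b)   [De Morgan]
≡ ¬d ∧ (((b ∨ e) ∧ (¬b ∨ ¬e)) ∨ d) ∧ ¬(e ∧ b)   [double negation]
≡ ¬d ∧ (((b ∨ e) ∧ (¬b ∨ ¬e)) ∨ d) ∧ (¬e ∨ ¬b)   [De Morgan]
≡ (¬d ∧ b ∧ ¬b ∧ ¬e) ∨ (¬d ∧ b ∧ ¬b ∧ ¬b) ∨ (¬d ∧ b ∧ ¬e ∧ ¬e) ∨ (¬d ∧ b ∧ ¬e ∧ ¬b) ∨ (¬d ∧ e ∧ ¬b ∧ ¬e) ∨ (¬d ∧ e ∧ ¬b ∧ ¬b) ∨ (¬d ∧ e ∧ ¬e ∧ ¬e) ∨ (¬d ∧ e ∧ ¬e ∧ ¬b) ∨ (¬d ∧ d ∧ ¬e) ∨ (¬d ∧ d ∧ ¬b)   [distribute ∧ over ∨]
≡ (¬d ∧ b ∧ ¬e) ∨ (¬d ∧ e ∧ ¬b)   [simplify]

(¬d ∧ b ∧ ¬e) ∨ (¬d ∧ e ∧ ¬b)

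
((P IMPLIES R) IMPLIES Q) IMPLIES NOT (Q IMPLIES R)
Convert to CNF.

((P IMPLIES R) IMPLIES Q) IMPLIES NOT (Q IMPLIES R)
≡ NOT ((P IMPLIES R) IMPLIES Q) OR NOT (Q IMPLIES R)   [eliminate IMPLIES]
≡ NOT (NOT (P IMPLIES R) OR Q) OR NOT (Q IMPLIES R)   [eliminate IMPLIES]
≡ NOT (NOT (NOT P OR R) OR Q) OR NOT (Q IMPLIES R)   [eliminate IMPLIES]
≡ NOT (NOT (NOT P OR R) OR Q) OR NOT (NOT Q OR R)   [eliminate IMPLIES]
≡ (NOT NOT (NOT P OR R) AND NOT Q) OR NOT (NOT Q OR R)   [De Morgan]
≡ ((NOT P OR R) AND NOT Q) OR NOT (NOT Q OR R)   [double negation]
≡ ((NOT P OR R) AND NOT Q) OR (NOT NOT Q AND NOT R)   [De Morgan]
≡ ((NOT P OR R) AND NOT Q) OR (Q AND NOT R)   [double negation]
≡ (NOT P OR R OR Q) AND (NOT P OR R OR NOT R) AND (NOT Q OR Q) AND (NOT Q OR NOT R)   [distribute OR over AND]
≡ (NOT P OR R OR Q) AND (NOT Q OR NOT R)   [simplify]

(NOT P OR R OR Q) AND (NOT Q OR NOT R)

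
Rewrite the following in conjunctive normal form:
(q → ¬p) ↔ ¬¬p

p ∧ (¬p ∨ ¬q)

(q → ¬p) ↔ ¬¬p
= ((q → ¬p) → ¬¬p) ∧ (¬¬p → (q → ¬p))   [eliminate ↔]
= (¬(q → ¬p) ∨ ¬¬p) ∧ (¬¬p → (q → ¬p))   [eliminate →]
= (¬(¬q ∨ ¬p) ∨ ¬¬p) ∧ (¬¬p → (q → ¬p))   [eliminate →]
= (¬(¬q ∨ ¬p) ∨ ¬¬p) ∧ (¬¬¬p ∨ (q → ¬p))   [eliminate →]
= (¬(¬q ∨ ¬p) ∨ ¬¬p) ∧ (¬¬¬p ∨ ¬q ∨ ¬p)   [eliminate →]
= ((¬¬q ∧ ¬¬p) ∨ ¬¬p) ∧ (¬¬¬p ∨ ¬q ∨ ¬p)   [De Morgan]
= ((q ∧ ¬¬p) ∨ ¬¬p) ∧ (¬¬¬p ∨ ¬q ∨ ¬p)   [double negation]
= ((q ∧ p) ∨ ¬¬p) ∧ (¬¬¬p ∨ ¬q ∨ ¬p)   [double negation]
= ((q ∧ p) ∨ p) ∧ (¬¬¬p ∨ ¬q ∨ ¬p)   [double negation]
= ((q ∧ p) ∨ p) ∧ (¬p ∨ ¬q ∨ ¬p)   [double negation]
= (q ∨ p) ∧ (p ∨ p) ∧ (¬p ∨ ¬q ∨ ¬p)   [distribute ∨ over ∧]
= p ∧ (¬p ∨ ¬q)   [simplify]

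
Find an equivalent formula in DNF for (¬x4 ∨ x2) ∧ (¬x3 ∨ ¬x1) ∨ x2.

¬x4 ∧ ¬x3 ∨ ¬x4 ∧ ¬x1 ∨ x2

(¬x4 ∨ x2) ∧ (¬x3 ∨ ¬x1) ∨ x2
≡ ¬x4 ∧ ¬x3 ∨ ¬x4 ∧ ¬x1 ∨ x2 ∧ ¬x3 ∨ x2 ∧ ¬x1 ∨ x2   [distribute ∧ over ∨]
≡ ¬x4 ∧ ¬x3 ∨ ¬x4 ∧ ¬x1 ∨ x2   [simplify]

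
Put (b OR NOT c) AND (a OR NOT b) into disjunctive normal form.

(b AND a) OR (NOT c AND a) OR (NOT c AND NOT b)

(b OR NOT c) AND (a OR NOT b)
≡ (b AND a) OR (b AND NOT b) OR (NOT c AND a) OR (NOT c AND NOT b)   (distribute AND over OR)
≡ (b AND a) OR (NOT c AND a) OR (NOT c AND NOT b)   (simplify)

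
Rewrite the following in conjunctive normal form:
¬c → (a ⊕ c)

c ∨ a

¬c → (a ⊕ c)
≡ ¬¬c ∨ (a ⊕ c)
≡ ¬¬c ∨ ((a ∨ c) ∧ ¬(a ∧ c))
≡ c ∨ ((a ∨ c) ∧ ¬(a ∧ c))
≡ c ∨ ((a ∨ c) ∧ (¬a ∨ ¬c))
≡ (c ∨ a ∨ c) ∧ (c ∨ ¬a ∨ ¬c)
≡ c ∨ a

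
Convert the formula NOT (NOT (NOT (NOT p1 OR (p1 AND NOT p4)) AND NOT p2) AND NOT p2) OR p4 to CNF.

NOT (NOT (NOT (NOT p1 OR (p1 AND NOT p4)) AND NOT p2) AND NOT p2) OR p4
≡ NOT NOT (NOT (NOT p1 OR (p1 AND NOT p4)) AND NOT p2) OR NOT NOT p2 OR p4   [De Morgan]
≡ (NOT (NOT p1 OR (p1 AND NOT p4)) AND NOT p2) OR NOT NOT p2 OR p4   [double negation]
≡ (NOT NOT p1 AND NOT (p1 AND NOT p4) AND NOT p2) OR NOT NOT p2 OR p4   [De Morgan]
≡ (p1 AND NOT (p1 AND NOT p4) AND NOT p2) OR NOT NOT p2 OR p4   [double negation]
≡ (p1 AND (NOT p1 OR NOT NOT p4) AND NOT p2) OR NOT NOT p2 OR p4   [De Morgan]
≡ (p1 AND (NOT p1 OR p4) AND NOT p2) OR NOT NOT p2 OR p4   [double negation]
≡ (p1 AND (NOT p1 OR p4) AND NOT p2) OR p2 OR p4   [double negation]
≡ (p1 OR p2 OR p4) AND (NOT p1 OR p4 OR p2 OR p4) AND (NOT p2 OR p2 OR p4)   [distribute OR over AND]
≡ (p1 OR p2 OR p4) AND (NOT p1 OR p4 OR p2)   [simplify]

(p1 OR p2 OR p4) AND (NOT p1 OR p4 OR p2)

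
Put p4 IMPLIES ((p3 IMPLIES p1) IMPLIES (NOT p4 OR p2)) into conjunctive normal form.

(NOT p4 OR p3 OR p2) AND (NOT p4 OR NOT p1 OR p2)

p4 IMPLIES ((p3 IMPLIES p1) IMPLIES (NOT p4 OR p2))
≡ NOT p4 OR ((p3 IMPLIES p1) IMPLIES (NOT p4 OR p2))   (eliminate IMPLIES)
≡ NOT p4 OR NOT (p3 IMPLIES p1) OR NOT p4 OR p2   (eliminate IMPLIES)
≡ NOT p4 OR NOT (NOT p3 OR p1) OR NOT p4 OR p2   (eliminate IMPLIES)
≡ NOT p4 OR (NOT NOT p3 AND NOT p1) OR NOT p4 OR p2   (De Morgan)
≡ NOT p4 OR (p3 AND NOT p1) OR NOT p4 OR p2   (double negation)
≡ (NOT p4 OR p3 OR NOT p4 OR p2) AND (NOT p4 OR NOT p1 OR NOT p4 OR p2)   (distribute OR over AND)
≡ (NOT p4 OR p3 OR p2) AND (NOT p4 OR NOT p1 OR p2)   (simplify)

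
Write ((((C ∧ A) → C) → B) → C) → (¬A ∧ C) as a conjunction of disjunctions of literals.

(C ∨ B) ∧ (¬C ∨ ¬A)

((((C ∧ A) → C) → B) → C) → (¬A ∧ C)
≡ ¬((((C ∧ A) → C) → B) → C) ∨ (¬A ∧ C)   [eliminate →]
≡ ¬(¬(((C ∧ A) → C) → B) ∨ C) ∨ (¬A ∧ C)   [eliminate →]
≡ ¬(¬(¬((C ∧ A) → C) ∨ B) ∨ C) ∨ (¬A ∧ C)   [eliminate →]
≡ ¬(¬(¬(¬(C ∧ A) ∨ C) ∨ B) ∨ C) ∨ (¬A ∧ C)   [eliminate →]
≡ (¬¬(¬(¬(C ∧ A) ∨ C) ∨ B) ∧ ¬C) ∨ (¬A ∧ C)   [De Morgan]
≡ ((¬(¬(C ∧ A) ∨ C) ∨ B) ∧ ¬C) ∨ (¬A ∧ C)   [double negation]
≡ (((¬¬(C ∧ A) ∧ ¬C) ∨ B) ∧ ¬C) ∨ (¬A ∧ C)   [De Morgan]
≡ (((C ∧ A ∧ ¬C) ∨ B) ∧ ¬C) ∨ (¬A ∧ C)   [double negation]
≡ (C ∨ B ∨ ¬A) ∧ (C ∨ B ∨ C) ∧ (A ∨ B ∨ ¬A) ∧ (A ∨ B ∨ C) ∧ (¬C ∨ B ∨ ¬A) ∧ (¬C ∨ B ∨ C) ∧ (¬C ∨ ¬A) ∧ (¬C ∨ C)   [distribute ∨ over ∧]
≡ (C ∨ B) ∧ (¬C ∨ ¬A)   [simplify]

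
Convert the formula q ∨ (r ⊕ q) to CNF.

q ∨ r

q ∨ (r ⊕ q)
⇔ q ∨ ((r ∨ q) ∧ ¬(r ∧ q))   — expand ⊕
⇔ q ∨ ((r ∨ q) ∧ (¬r ∨ ¬q))   — De Morgan
⇔ (q ∨ r ∨ q) ∧ (q ∨ ¬r ∨ ¬q)   — distribute ∨ over ∧
⇔ q ∨ r   — simplify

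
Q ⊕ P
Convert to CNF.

Q ⊕ P
= (Q ∨ P) ∧ ¬(Q ∧ P)   [expand ⊕]
= (Q ∨ P) ∧ (¬Q ∨ ¬P)   [De Morgan]

(Q ∨ P) ∧ (¬Q ∨ ¬P)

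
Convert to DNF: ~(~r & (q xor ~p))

~(~r & (q xor ~p))
≡ ~(~r & ((q & ~~p) | (~q & ~p)))   — expand xor
≡ ~~r | ~((q & ~~p) | (~q & ~p))   — De Morgan
≡ r | ~((q & ~~p) | (~q & ~p))   — double negation
≡ r | (~(q & ~~p) & ~(~q & ~p))   — De Morgan
≡ r | ((~q | ~~~p) & ~(~q & ~p))   — De Morgan
≡ r | ((~q | ~p) & ~(~q & ~p))   — double negation
≡ r | ((~q | ~p) & (~~q | ~~p))   — De Morgan
≡ r | ((~q | ~p) & (q | ~~p))   — double negation
≡ r | ((~q | ~p) & (q | p))   — double negation
≡ r | (~q & q) | (~q & p) | (~p & q) | (~p & p)   — distribute & over |
≡ r | (~q & p) | (~p & q)   — simplify

r | (~q & p) | (~p & q)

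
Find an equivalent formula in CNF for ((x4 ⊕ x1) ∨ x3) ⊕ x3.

((x4 ⊕ x1) ∨ x3) ⊕ x3
⇔ ((x4 ⊕ x1) ∨ x3 ∨ x3) ∧ ¬(((x4 ⊕ x1) ∨ x3) ∧ x3)   [expand ⊕]
⇔ (((x4 ∨ x1) ∧ ¬(x4 ∧ x1)) ∨ x3 ∨ x3) ∧ ¬(((x4 ⊕ x1) ∨ x3) ∧ x3)   [expand ⊕]
⇔ (((x4 ∨ x1) ∧ ¬(x4 ∧ x1)) ∨ x3 ∨ x3) ∧ ¬((((x4 ∨ x1) ∧ ¬(x4 ∧ x1)) ∨ x3) ∧ x3)   [expand ⊕]
⇔ (((x4 ∨ x1) ∧ (¬x4 ∨ ¬x1)) ∨ x3 ∨ x3) ∧ ¬((((x4 ∨ x1) ∧ ¬(x4 ∧ x1)) ∨ x3) ∧ x3)   [De Morgan]
⇔ (((x4 ∨ x1) ∧ (¬x4 ∨ ¬x1)) ∨ x3 ∨ x3) ∧ (¬(((x4 ∨ x1) ∧ ¬(x4 ∧ x1)) ∨ x3) ∨ ¬x3)   [De Morgan]
⇔ (((x4 ∨ x1) ∧ (¬x4 ∨ ¬x1)) ∨ x3 ∨ x3) ∧ ((¬((x4 ∨ x1) ∧ ¬(x4 ∧ x1)) ∧ ¬x3) ∨ ¬x3)   [De Morgan]
⇔ (((x4 ∨ x1) ∧ (¬x4 ∨ ¬x1)) ∨ x3 ∨ x3) ∧ (((¬(x4 ∨ x1) ∨ ¬¬(x4 ∧ x1)) ∧ ¬x3) ∨ ¬x3)   [De Morgan]
⇔ (((x4 ∨ x1) ∧ (¬x4 ∨ ¬x1)) ∨ x3 ∨ x3) ∧ ((((¬x4 ∧ ¬x1) ∨ ¬¬(x4 ∧ x1)) ∧ ¬x3) ∨ ¬x3)   [De Morgan]
⇔ (((x4 ∨ x1) ∧ (¬x4 ∨ ¬x1)) ∨ x3 ∨ x3) ∧ ((((¬x4 ∧ ¬x1) ∨ (x4 ∧ x1)) ∧ ¬x3) ∨ ¬x3)   [double negation]
⇔ (x4 ∨ x1 ∨ x3 ∨ x3) ∧ (¬x4 ∨ ¬x1 ∨ x3 ∨ x3) ∧ (¬x4 ∨ x4 ∨ ¬x3) ∧ (¬x4 ∨ x1 ∨ ¬x3) ∧ (¬x1 ∨ x4 ∨ ¬x3) ∧ (¬x1 ∨ x1 ∨ ¬x3) ∧ (¬x3 ∨ ¬x3)   [distribute ∨ over ∧]
⇔ (x4 ∨ x1 ∨ x3) ∧ (¬x4 ∨ ¬x1 ∨ x3) ∧ ¬x3   [simplify]

(x4 ∨ x1 ∨ x3) ∧ (¬x4 ∨ ¬x1 ∨ x3) ∧ ¬x3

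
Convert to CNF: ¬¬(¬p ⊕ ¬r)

¬¬(¬p ⊕ ¬r)
⇔ ¬¬((¬p ∨ ¬r) ∧ ¬(¬p ∧ ¬r))   [expand ⊕]
⇔ (¬p ∨ ¬r) ∧ ¬(¬p ∧ ¬r)   [double negation]
⇔ (¬p ∨ ¬r) ∧ (¬¬p ∨ ¬¬r)   [De Morgan]
⇔ (¬p ∨ ¬r) ∧ (p ∨ ¬¬r)   [double negation]
⇔ (¬p ∨ ¬r) ∧ (p ∨ r)   [double negation]

(¬p ∨ ¬r) ∧ (p ∨ r)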